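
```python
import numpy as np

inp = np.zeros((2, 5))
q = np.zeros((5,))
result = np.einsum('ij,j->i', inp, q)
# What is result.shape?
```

(2,)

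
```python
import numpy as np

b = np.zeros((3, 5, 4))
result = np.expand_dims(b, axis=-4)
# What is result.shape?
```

(1, 3, 5, 4)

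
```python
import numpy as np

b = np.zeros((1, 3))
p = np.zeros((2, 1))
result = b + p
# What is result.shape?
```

(2, 3)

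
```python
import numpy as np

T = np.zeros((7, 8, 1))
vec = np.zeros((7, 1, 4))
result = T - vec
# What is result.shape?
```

(7, 8, 4)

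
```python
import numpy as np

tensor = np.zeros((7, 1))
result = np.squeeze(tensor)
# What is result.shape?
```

(7,)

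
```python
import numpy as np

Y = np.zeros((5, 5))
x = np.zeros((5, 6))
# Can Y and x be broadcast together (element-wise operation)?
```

No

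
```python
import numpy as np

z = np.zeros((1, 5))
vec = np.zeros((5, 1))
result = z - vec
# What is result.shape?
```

(5, 5)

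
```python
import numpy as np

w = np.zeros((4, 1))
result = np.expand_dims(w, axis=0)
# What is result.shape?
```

(1, 4, 1)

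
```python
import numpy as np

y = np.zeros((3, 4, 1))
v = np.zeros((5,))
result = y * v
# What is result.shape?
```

(3, 4, 5)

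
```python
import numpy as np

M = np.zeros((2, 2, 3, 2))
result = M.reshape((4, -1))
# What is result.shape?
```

(4, 6)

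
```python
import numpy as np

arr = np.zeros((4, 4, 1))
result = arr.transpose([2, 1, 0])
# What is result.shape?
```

(1, 4, 4)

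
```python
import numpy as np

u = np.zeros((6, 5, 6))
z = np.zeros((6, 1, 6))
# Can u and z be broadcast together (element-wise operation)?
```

Yes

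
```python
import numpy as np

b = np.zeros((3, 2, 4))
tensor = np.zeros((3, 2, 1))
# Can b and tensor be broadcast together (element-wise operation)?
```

Yes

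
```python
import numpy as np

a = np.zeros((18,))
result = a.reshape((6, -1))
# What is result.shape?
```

(6, 3)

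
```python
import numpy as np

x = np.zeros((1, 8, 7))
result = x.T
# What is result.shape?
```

(7, 8, 1)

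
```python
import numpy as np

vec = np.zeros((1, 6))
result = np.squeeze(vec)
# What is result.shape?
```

(6,)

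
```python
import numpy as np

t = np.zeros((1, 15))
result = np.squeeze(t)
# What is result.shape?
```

(15,)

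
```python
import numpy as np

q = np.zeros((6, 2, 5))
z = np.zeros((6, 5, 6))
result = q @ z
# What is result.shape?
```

(6, 2, 6)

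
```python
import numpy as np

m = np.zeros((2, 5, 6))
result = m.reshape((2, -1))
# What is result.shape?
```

(2, 30)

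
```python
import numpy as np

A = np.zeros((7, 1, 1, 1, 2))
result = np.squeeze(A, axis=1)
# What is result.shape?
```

(7, 1, 1, 2)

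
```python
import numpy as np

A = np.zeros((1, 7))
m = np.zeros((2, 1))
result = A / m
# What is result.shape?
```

(2, 7)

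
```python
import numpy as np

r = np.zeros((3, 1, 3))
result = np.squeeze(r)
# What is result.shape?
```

(3, 3)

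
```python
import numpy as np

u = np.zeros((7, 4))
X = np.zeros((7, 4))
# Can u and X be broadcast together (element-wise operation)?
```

Yes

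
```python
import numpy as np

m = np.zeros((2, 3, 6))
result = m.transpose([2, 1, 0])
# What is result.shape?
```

(6, 3, 2)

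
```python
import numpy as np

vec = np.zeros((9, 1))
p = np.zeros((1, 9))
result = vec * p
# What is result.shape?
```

(9, 9)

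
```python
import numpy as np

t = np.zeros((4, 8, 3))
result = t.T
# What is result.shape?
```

(3, 8, 4)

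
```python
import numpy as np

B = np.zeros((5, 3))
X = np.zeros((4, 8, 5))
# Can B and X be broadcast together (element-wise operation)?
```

No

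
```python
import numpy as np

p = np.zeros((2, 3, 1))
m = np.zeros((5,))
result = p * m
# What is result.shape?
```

(2, 3, 5)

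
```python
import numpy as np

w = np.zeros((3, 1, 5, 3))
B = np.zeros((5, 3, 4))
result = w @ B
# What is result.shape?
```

(3, 5, 5, 4)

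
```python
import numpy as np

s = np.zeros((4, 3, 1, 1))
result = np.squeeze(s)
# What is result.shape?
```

(4, 3)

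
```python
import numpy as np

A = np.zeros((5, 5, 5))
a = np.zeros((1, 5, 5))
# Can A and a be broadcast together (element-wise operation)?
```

Yes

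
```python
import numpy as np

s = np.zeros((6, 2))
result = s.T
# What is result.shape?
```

(2, 6)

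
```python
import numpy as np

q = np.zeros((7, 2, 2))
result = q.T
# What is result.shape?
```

(2, 2, 7)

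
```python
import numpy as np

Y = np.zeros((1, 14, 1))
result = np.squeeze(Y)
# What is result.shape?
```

(14,)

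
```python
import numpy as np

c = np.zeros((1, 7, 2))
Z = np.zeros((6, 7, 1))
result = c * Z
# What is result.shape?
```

(6, 7, 2)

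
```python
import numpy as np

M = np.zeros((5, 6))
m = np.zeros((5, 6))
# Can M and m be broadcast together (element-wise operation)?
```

Yes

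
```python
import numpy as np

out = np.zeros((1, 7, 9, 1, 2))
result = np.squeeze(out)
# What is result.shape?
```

(7, 9, 2)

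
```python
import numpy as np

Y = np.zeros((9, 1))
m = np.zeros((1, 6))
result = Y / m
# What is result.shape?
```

(9, 6)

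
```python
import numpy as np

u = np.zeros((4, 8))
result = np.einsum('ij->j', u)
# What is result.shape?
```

(8,)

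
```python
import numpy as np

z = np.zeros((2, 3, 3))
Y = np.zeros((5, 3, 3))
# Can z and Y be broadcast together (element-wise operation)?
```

No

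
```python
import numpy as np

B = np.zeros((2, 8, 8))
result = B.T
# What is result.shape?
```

(8, 8, 2)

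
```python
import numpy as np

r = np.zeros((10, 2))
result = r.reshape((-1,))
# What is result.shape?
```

(20,)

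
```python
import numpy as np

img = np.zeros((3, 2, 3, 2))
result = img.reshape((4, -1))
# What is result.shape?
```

(4, 9)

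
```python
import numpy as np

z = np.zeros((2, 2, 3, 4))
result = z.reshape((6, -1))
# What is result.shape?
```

(6, 8)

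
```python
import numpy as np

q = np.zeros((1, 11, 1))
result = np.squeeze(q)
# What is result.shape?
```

(11,)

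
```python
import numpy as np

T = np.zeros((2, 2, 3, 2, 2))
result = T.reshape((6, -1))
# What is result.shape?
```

(6, 8)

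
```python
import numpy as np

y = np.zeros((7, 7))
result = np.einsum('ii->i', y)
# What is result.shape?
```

(7,)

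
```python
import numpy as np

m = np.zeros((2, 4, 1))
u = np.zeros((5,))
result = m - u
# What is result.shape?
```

(2, 4, 5)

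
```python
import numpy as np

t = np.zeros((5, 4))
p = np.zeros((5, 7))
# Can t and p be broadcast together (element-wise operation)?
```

No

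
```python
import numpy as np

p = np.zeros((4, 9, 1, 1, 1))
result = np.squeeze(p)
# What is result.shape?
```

(4, 9)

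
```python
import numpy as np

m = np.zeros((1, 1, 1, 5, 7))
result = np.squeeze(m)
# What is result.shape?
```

(5, 7)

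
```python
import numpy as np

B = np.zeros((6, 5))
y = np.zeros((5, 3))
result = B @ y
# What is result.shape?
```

(6, 3)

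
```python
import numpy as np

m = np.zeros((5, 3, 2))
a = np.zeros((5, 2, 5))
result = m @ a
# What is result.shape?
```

(5, 3, 5)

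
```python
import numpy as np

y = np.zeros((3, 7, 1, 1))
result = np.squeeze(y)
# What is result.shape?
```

(3, 7)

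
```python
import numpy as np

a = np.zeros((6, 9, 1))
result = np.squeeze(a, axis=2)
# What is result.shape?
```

(6, 9)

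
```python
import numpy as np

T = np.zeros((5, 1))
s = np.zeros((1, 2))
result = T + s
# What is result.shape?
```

(5, 2)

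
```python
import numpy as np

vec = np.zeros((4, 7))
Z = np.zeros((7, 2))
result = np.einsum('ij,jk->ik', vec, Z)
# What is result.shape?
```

(4, 2)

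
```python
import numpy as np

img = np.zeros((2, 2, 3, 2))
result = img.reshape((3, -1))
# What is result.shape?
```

(3, 8)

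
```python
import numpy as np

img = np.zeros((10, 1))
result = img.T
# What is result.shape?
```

(1, 10)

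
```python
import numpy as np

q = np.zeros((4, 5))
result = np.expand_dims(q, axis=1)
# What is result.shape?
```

(4, 1, 5)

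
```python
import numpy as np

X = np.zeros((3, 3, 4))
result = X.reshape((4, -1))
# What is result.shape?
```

(4, 9)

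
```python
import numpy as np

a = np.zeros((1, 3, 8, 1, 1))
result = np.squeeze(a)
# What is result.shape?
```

(3, 8)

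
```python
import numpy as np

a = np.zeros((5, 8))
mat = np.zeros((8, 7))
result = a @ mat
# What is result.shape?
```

(5, 7)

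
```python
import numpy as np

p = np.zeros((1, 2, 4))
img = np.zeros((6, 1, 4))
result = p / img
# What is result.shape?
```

(6, 2, 4)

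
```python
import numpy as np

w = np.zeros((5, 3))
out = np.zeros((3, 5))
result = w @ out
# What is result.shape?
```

(5, 5)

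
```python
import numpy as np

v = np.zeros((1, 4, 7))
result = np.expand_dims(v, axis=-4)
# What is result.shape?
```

(1, 1, 4, 7)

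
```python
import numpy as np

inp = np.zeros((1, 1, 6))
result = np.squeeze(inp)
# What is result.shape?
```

(6,)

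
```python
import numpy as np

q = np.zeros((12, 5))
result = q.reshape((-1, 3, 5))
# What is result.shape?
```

(4, 3, 5)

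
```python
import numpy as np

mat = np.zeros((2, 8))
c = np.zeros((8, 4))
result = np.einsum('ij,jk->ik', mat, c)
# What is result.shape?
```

(2, 4)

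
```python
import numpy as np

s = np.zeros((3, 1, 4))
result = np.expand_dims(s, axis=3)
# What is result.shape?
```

(3, 1, 4, 1)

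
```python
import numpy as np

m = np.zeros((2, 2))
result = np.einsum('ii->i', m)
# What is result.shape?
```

(2,)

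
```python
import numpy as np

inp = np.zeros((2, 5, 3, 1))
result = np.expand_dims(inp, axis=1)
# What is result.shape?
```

(2, 1, 5, 3, 1)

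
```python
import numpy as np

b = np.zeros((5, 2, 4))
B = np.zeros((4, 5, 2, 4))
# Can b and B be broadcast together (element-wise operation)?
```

Yes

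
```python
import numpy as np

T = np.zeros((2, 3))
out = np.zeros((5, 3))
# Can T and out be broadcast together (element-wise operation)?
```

No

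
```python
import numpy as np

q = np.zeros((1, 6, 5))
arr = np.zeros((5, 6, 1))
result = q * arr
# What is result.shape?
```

(5, 6, 5)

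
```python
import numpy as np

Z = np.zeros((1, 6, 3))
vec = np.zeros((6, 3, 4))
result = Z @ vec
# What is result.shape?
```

(6, 6, 4)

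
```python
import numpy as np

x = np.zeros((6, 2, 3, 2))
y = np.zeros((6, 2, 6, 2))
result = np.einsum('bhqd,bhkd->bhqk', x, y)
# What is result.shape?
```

(6, 2, 3, 6)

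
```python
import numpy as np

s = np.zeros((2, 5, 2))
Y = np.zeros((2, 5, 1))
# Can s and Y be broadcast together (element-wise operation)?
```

Yes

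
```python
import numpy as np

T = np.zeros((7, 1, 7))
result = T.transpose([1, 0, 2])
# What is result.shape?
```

(1, 7, 7)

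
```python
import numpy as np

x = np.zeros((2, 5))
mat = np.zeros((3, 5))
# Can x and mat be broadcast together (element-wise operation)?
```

No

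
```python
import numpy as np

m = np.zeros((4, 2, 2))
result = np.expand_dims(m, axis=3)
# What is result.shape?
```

(4, 2, 2, 1)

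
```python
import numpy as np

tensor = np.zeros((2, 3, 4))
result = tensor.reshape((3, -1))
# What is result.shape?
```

(3, 8)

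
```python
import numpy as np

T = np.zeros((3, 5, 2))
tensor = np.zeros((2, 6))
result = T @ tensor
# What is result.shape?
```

(3, 5, 6)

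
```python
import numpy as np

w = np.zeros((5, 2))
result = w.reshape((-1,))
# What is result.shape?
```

(10,)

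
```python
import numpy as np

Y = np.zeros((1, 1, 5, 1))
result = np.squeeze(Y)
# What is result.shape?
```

(5,)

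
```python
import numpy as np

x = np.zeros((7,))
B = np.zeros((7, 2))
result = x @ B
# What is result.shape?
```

(2,)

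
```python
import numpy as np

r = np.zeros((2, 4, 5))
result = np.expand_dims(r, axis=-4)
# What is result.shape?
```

(1, 2, 4, 5)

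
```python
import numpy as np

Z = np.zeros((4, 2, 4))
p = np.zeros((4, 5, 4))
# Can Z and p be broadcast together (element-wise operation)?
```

No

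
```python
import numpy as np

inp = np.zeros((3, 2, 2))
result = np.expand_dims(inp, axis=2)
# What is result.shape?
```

(3, 2, 1, 2)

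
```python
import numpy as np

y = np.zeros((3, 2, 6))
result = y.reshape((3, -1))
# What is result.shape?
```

(3, 12)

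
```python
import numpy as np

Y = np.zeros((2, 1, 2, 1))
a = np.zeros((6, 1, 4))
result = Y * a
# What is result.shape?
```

(2, 6, 2, 4)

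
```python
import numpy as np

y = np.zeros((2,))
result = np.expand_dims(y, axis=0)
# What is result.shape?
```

(1, 2)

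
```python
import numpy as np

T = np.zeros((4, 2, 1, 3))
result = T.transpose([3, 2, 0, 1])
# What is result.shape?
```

(3, 1, 4, 2)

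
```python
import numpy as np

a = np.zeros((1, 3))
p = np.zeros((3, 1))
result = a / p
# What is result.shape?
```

(3, 3)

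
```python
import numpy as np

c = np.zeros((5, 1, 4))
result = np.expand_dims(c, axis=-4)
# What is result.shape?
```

(1, 5, 1, 4)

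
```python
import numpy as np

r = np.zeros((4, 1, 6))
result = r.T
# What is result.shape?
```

(6, 1, 4)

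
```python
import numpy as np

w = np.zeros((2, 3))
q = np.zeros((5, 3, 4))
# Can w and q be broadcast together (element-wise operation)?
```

No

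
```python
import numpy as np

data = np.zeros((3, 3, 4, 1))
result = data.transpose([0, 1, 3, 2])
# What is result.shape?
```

(3, 3, 1, 4)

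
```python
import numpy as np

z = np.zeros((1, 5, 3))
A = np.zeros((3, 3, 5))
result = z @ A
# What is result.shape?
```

(3, 5, 5)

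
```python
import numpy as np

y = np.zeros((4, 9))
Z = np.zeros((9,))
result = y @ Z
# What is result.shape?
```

(4,)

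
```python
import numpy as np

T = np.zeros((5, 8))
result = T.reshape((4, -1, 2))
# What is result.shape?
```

(4, 5, 2)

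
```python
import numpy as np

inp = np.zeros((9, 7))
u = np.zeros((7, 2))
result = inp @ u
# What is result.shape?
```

(9, 2)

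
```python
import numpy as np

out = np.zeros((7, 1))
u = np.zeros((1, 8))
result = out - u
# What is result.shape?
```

(7, 8)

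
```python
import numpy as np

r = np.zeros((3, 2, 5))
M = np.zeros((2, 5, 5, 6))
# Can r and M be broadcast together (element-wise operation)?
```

No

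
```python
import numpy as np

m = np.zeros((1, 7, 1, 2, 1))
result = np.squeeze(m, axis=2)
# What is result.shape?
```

(1, 7, 2, 1)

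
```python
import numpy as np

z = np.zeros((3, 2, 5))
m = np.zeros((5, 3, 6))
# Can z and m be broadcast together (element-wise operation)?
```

No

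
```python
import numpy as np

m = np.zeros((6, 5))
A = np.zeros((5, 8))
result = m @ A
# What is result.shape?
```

(6, 8)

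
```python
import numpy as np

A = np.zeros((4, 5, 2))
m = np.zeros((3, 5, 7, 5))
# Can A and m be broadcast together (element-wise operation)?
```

No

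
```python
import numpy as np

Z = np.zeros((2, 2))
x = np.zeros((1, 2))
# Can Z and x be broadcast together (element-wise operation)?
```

Yes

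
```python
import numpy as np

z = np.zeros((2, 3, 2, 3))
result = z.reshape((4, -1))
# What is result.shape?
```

(4, 9)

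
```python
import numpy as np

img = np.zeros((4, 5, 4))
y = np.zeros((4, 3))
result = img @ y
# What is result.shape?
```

(4, 5, 3)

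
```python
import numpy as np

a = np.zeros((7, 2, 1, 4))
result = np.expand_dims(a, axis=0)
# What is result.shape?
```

(1, 7, 2, 1, 4)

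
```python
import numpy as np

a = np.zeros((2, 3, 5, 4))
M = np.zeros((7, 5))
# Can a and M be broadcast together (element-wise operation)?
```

No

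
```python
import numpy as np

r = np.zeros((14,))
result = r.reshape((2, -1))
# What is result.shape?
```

(2, 7)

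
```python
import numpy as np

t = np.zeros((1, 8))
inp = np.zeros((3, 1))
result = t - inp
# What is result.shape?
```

(3, 8)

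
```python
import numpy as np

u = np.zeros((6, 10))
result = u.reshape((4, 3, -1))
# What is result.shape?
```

(4, 3, 5)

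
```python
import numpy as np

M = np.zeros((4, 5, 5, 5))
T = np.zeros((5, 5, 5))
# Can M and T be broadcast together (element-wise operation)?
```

Yes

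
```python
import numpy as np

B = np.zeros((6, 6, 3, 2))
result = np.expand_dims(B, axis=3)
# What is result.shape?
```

(6, 6, 3, 1, 2)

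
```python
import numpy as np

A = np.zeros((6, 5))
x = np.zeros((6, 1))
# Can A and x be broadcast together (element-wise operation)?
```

Yes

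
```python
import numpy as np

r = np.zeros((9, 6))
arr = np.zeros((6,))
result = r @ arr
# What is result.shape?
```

(9,)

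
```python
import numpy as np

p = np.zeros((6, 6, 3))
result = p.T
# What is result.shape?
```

(3, 6, 6)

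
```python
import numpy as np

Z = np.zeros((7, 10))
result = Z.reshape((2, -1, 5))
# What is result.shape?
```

(2, 7, 5)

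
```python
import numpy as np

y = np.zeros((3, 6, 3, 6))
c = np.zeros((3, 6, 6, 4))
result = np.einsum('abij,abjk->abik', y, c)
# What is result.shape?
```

(3, 6, 3, 4)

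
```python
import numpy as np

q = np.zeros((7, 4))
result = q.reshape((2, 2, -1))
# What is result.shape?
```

(2, 2, 7)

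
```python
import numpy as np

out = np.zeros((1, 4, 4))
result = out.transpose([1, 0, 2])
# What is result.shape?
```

(4, 1, 4)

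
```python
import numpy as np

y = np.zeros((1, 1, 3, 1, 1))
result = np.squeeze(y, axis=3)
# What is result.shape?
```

(1, 1, 3, 1)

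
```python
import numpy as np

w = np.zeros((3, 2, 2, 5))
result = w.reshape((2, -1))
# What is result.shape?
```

(2, 30)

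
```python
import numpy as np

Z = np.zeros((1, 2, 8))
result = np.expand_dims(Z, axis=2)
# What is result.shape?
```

(1, 2, 1, 8)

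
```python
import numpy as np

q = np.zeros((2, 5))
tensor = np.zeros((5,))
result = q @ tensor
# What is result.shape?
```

(2,)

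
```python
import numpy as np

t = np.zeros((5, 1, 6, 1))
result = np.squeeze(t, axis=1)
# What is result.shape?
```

(5, 6, 1)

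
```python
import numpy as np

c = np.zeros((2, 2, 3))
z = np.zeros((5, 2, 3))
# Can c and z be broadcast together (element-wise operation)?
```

No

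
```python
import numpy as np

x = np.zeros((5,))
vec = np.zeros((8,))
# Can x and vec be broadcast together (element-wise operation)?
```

No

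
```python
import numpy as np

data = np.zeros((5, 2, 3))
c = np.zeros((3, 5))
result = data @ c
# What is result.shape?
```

(5, 2, 5)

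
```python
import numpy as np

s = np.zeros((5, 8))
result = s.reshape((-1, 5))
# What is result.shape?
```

(8, 5)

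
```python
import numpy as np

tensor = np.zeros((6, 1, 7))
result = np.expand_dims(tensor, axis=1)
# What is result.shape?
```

(6, 1, 1, 7)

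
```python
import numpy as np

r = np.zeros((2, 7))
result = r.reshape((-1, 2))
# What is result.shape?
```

(7, 2)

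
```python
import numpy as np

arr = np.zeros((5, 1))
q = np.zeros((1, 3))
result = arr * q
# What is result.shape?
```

(5, 3)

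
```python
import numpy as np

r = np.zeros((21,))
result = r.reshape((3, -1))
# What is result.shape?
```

(3, 7)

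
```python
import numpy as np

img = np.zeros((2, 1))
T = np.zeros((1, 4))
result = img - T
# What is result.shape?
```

(2, 4)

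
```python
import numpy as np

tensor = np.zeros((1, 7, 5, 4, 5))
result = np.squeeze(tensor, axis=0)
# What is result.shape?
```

(7, 5, 4, 5)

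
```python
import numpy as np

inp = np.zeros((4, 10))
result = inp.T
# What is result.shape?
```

(10, 4)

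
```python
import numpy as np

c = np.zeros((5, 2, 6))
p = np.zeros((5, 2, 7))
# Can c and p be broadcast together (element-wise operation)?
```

No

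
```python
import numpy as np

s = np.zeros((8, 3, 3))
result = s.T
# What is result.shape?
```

(3, 3, 8)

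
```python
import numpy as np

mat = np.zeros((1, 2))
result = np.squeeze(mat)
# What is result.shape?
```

(2,)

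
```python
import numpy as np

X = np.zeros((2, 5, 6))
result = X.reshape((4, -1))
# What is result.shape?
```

(4, 15)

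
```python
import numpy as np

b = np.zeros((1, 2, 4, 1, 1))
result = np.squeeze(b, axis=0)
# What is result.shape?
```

(2, 4, 1, 1)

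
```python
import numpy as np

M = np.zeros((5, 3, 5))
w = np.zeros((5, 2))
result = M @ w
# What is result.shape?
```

(5, 3, 2)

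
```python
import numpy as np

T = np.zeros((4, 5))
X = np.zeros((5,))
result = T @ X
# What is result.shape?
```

(4,)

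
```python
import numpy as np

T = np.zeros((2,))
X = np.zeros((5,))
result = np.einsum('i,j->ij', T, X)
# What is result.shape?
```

(2, 5)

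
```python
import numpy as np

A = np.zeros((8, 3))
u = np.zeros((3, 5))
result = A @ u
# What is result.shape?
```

(8, 5)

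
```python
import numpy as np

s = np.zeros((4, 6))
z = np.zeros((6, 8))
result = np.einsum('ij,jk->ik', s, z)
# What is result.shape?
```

(4, 8)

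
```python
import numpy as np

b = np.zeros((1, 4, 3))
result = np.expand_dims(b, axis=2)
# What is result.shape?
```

(1, 4, 1, 3)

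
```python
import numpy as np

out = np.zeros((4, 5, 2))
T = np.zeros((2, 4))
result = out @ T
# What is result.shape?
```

(4, 5, 4)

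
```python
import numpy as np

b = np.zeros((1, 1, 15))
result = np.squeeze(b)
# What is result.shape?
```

(15,)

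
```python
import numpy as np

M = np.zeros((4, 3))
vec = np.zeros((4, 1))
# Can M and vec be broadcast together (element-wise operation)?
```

Yes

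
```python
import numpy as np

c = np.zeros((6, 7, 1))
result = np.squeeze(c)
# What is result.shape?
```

(6, 7)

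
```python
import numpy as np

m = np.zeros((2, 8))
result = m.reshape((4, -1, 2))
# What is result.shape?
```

(4, 2, 2)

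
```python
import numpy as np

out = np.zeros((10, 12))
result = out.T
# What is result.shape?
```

(12, 10)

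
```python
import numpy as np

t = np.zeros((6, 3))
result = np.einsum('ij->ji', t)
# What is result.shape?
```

(3, 6)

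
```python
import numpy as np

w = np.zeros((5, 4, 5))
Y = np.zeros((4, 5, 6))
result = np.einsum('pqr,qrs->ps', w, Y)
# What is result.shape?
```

(5, 6)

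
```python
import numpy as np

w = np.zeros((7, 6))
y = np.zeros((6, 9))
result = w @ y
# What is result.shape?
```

(7, 9)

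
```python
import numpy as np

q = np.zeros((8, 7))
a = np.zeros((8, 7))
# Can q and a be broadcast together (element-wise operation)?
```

Yes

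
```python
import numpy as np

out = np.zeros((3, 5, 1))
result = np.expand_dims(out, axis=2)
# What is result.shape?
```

(3, 5, 1, 1)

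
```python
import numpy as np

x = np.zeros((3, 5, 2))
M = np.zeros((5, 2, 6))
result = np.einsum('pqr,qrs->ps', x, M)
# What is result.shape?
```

(3, 6)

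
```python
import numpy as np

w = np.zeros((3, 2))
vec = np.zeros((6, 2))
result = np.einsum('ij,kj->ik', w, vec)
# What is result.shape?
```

(3, 6)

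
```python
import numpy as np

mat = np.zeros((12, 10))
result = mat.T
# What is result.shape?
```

(10, 12)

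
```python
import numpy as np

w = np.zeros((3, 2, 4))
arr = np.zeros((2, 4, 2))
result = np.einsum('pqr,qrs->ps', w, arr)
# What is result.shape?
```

(3, 2)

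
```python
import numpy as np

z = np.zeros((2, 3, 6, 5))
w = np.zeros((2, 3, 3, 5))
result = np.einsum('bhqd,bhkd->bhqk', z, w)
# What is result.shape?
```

(2, 3, 6, 3)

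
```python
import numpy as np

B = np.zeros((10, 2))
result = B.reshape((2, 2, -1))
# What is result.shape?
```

(2, 2, 5)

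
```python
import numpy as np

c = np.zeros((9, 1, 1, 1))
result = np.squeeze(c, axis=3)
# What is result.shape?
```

(9, 1, 1)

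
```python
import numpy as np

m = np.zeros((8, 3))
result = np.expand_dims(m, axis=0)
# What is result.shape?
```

(1, 8, 3)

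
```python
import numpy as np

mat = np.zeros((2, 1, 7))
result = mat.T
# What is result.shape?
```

(7, 1, 2)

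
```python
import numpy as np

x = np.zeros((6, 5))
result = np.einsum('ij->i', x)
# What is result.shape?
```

(6,)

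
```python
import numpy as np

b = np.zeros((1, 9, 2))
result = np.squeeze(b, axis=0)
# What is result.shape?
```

(9, 2)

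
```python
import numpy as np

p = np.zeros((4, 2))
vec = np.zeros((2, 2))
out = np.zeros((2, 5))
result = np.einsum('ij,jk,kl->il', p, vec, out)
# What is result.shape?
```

(4, 5)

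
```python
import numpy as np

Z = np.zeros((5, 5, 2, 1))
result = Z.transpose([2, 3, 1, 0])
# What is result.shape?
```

(2, 1, 5, 5)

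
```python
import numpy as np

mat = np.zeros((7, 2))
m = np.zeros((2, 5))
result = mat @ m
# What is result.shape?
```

(7, 5)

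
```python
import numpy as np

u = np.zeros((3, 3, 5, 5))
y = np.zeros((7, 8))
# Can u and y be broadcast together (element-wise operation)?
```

No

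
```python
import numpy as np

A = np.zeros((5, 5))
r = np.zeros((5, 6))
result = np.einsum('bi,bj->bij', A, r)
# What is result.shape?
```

(5, 5, 6)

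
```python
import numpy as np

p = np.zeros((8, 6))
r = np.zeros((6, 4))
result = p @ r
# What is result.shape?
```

(8, 4)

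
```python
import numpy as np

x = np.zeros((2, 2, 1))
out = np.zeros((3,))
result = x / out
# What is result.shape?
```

(2, 2, 3)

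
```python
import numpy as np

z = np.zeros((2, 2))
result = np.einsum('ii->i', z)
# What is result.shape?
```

(2,)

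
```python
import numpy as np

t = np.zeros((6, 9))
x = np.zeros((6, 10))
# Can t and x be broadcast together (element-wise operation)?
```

No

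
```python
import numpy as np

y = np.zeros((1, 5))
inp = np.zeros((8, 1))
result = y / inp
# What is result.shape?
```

(8, 5)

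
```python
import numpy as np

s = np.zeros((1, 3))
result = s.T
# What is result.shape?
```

(3, 1)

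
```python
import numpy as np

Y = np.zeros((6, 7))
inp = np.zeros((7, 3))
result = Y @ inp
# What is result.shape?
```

(6, 3)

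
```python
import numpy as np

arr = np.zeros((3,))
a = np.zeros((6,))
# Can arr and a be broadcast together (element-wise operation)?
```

No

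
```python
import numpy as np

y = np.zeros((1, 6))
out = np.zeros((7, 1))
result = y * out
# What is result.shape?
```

(7, 6)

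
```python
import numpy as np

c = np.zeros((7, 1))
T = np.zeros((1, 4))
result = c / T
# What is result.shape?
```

(7, 4)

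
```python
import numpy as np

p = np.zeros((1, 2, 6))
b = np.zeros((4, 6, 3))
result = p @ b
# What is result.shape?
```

(4, 2, 3)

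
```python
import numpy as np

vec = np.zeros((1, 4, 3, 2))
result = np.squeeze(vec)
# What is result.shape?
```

(4, 3, 2)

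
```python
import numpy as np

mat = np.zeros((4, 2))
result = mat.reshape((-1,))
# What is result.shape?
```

(8,)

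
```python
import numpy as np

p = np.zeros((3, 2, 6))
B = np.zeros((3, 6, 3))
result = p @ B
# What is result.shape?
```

(3, 2, 3)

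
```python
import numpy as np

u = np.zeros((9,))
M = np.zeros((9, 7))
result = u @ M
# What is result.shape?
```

(7,)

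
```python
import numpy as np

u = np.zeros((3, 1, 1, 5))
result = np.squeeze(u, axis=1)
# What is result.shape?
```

(3, 1, 5)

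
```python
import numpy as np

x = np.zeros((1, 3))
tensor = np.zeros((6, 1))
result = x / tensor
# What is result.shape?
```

(6, 3)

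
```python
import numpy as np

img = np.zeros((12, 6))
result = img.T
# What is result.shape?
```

(6, 12)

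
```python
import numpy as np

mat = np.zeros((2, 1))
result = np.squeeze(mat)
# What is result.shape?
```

(2,)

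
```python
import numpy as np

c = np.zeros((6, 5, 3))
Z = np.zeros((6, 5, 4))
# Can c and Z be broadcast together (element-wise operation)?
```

No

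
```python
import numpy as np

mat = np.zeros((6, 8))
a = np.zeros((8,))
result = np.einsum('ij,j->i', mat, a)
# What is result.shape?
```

(6,)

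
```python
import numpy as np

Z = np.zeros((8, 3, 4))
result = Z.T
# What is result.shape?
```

(4, 3, 8)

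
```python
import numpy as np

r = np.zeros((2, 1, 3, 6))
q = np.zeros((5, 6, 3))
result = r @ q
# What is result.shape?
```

(2, 5, 3, 3)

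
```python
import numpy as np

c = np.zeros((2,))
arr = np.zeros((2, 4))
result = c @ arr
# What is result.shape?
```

(4,)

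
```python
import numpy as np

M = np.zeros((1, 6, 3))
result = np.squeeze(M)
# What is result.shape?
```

(6, 3)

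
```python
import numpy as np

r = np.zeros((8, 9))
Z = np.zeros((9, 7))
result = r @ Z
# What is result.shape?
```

(8, 7)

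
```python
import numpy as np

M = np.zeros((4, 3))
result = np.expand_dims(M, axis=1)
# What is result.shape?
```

(4, 1, 3)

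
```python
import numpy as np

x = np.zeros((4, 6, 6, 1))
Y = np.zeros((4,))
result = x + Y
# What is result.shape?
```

(4, 6, 6, 4)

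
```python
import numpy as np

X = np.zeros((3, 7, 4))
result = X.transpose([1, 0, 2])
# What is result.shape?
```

(7, 3, 4)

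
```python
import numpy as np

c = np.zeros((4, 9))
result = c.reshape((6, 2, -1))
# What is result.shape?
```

(6, 2, 3)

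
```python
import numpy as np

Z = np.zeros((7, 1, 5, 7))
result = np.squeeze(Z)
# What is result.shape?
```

(7, 5, 7)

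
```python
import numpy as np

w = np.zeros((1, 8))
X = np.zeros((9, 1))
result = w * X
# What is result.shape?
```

(9, 8)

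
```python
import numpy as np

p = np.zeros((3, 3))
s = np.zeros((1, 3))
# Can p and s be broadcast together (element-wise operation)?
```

Yes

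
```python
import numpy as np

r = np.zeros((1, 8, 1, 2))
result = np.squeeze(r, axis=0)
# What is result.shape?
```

(8, 1, 2)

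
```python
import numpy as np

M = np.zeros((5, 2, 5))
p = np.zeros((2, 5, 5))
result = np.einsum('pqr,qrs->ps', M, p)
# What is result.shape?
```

(5, 5)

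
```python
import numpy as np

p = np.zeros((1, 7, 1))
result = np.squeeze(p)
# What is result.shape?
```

(7,)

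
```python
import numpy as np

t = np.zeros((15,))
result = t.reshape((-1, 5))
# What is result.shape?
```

(3, 5)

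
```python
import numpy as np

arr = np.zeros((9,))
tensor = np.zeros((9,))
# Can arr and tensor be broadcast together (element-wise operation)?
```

Yes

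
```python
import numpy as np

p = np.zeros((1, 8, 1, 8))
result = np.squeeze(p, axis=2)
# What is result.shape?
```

(1, 8, 8)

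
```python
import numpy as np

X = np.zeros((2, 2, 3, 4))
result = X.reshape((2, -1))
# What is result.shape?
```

(2, 24)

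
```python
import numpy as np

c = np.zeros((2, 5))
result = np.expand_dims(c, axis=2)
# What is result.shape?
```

(2, 5, 1)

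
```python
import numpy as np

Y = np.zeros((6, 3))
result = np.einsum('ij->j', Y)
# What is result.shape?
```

(3,)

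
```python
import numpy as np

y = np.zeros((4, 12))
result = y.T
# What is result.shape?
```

(12, 4)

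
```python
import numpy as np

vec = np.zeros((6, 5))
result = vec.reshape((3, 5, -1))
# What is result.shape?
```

(3, 5, 2)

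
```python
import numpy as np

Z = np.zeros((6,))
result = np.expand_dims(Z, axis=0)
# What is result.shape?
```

(1, 6)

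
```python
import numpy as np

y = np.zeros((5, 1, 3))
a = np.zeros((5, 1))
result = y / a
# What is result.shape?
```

(5, 5, 3)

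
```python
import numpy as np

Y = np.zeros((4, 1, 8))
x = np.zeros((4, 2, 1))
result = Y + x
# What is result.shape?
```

(4, 2, 8)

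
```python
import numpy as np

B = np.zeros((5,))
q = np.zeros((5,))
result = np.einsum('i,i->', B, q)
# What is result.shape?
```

()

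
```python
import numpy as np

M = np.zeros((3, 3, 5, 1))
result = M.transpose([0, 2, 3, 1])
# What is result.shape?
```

(3, 5, 1, 3)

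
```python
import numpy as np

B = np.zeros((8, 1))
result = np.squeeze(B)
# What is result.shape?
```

(8,)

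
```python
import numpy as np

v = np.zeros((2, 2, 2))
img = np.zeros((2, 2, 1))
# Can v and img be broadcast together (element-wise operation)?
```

Yes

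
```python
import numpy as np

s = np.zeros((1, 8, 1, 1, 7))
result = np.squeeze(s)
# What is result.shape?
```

(8, 7)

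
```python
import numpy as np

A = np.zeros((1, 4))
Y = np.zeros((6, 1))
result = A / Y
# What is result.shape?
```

(6, 4)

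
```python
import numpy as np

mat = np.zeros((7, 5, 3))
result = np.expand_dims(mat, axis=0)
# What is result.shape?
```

(1, 7, 5, 3)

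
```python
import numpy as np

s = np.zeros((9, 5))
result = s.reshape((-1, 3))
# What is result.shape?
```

(15, 3)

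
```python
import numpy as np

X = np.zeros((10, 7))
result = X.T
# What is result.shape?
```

(7, 10)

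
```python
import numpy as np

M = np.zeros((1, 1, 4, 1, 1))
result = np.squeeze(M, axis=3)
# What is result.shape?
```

(1, 1, 4, 1)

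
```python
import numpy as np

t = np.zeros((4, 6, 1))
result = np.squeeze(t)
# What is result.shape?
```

(4, 6)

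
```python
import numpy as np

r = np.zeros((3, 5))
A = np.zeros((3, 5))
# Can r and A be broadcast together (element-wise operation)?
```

Yes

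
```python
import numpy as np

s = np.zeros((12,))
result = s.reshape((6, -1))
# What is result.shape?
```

(6, 2)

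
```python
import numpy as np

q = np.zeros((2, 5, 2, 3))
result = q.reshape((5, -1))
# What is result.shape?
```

(5, 12)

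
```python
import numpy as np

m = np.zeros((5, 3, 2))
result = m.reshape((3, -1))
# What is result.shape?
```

(3, 10)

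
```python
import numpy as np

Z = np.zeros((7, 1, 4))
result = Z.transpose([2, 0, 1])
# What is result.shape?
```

(4, 7, 1)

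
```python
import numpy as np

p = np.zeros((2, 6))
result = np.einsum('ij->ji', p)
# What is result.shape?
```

(6, 2)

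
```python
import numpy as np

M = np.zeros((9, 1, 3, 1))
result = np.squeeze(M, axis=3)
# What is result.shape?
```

(9, 1, 3)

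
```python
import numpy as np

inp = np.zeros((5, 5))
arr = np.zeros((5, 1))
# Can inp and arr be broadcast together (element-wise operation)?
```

Yes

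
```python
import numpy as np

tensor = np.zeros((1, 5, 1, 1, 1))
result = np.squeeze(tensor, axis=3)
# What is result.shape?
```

(1, 5, 1, 1)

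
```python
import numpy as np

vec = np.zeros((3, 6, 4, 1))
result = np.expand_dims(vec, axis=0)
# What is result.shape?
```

(1, 3, 6, 4, 1)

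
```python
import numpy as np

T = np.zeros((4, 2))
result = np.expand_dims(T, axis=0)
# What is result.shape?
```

(1, 4, 2)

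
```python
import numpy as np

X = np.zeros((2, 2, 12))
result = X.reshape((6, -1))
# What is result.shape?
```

(6, 8)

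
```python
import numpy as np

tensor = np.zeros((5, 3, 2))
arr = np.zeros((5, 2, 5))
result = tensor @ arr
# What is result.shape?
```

(5, 3, 5)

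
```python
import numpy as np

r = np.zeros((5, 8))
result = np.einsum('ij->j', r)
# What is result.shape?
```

(8,)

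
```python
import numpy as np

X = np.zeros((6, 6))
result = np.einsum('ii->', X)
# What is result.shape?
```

()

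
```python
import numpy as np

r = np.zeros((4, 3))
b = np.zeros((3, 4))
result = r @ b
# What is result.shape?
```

(4, 4)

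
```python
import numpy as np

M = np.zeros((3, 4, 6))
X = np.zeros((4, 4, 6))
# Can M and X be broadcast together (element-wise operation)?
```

No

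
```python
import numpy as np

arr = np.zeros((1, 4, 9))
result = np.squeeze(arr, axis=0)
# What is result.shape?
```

(4, 9)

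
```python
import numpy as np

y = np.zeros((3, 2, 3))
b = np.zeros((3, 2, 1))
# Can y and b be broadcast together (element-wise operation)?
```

Yes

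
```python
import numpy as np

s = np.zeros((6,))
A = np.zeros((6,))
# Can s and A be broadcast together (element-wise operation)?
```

Yes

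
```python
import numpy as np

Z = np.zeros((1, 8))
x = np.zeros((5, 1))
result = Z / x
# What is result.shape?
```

(5, 8)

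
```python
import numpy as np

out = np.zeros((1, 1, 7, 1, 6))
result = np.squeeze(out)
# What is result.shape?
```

(7, 6)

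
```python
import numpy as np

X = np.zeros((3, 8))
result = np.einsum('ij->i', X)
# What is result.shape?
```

(3,)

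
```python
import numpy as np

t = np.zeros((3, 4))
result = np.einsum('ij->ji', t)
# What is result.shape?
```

(4, 3)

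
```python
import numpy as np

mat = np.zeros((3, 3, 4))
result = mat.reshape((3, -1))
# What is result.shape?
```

(3, 12)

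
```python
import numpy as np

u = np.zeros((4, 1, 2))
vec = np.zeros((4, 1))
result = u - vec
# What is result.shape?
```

(4, 4, 2)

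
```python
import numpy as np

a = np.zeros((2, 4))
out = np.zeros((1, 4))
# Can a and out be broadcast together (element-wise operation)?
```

Yes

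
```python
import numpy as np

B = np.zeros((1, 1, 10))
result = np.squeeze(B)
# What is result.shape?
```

(10,)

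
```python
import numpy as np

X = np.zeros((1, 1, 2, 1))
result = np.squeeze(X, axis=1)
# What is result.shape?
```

(1, 2, 1)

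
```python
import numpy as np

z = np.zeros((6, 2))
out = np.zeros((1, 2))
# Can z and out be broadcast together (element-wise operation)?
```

Yes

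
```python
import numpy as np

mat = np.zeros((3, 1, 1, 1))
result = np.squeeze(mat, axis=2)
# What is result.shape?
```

(3, 1, 1)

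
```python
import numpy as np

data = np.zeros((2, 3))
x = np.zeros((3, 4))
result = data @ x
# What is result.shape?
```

(2, 4)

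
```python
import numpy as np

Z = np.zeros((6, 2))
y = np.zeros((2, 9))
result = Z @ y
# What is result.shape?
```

(6, 9)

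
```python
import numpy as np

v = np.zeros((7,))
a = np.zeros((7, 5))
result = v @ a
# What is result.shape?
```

(5,)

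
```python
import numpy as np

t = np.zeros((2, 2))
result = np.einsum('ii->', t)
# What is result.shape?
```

()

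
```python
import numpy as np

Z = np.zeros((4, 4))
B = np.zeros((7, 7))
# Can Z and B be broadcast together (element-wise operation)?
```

No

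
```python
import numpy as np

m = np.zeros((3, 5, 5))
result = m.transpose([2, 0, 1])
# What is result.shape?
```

(5, 3, 5)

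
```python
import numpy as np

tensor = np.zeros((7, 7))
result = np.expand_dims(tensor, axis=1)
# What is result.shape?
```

(7, 1, 7)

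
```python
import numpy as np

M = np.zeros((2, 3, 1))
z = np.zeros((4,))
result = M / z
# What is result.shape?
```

(2, 3, 4)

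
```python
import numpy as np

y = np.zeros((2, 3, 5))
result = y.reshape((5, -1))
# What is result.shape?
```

(5, 6)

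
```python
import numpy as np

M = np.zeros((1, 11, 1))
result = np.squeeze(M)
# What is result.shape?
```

(11,)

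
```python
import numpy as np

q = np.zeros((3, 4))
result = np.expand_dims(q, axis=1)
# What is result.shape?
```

(3, 1, 4)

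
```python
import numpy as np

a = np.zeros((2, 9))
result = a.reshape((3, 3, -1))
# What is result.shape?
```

(3, 3, 2)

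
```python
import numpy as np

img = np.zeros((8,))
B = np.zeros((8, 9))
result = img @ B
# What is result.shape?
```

(9,)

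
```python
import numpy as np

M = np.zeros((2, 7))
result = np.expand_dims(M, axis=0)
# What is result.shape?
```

(1, 2, 7)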